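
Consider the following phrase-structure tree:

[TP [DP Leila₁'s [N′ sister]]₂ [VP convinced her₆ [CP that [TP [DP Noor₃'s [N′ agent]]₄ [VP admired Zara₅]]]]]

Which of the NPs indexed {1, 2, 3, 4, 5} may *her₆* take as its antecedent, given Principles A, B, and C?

*her* is a pronoun, so Principle B applies: it must be free in its binding domain.
Binding domain of *her₆*: the matrix TP, whose subject is [Leila₁'s sister]₂.
*Leila₁* and the pronoun do not c-command one another → neither Principle B nor Principle C is at stake; coindexation permitted.
*[Leila₁'s sister]₂* c-commands the pronoun within its binding domain → coindexation would violate Principle B.
*Noor₃*: the pronoun c-commands this R-expression → coindexation would violate Principle C on *Noor₃*.
*[Noor₃'s agent]₄*: the pronoun c-commands this R-expression → coindexation would violate Principle C on *[Noor₃'s agent]₄*.
*Zara₅*: the pronoun c-commands this R-expression → coindexation would violate Principle C on *Zara₅*.

{1}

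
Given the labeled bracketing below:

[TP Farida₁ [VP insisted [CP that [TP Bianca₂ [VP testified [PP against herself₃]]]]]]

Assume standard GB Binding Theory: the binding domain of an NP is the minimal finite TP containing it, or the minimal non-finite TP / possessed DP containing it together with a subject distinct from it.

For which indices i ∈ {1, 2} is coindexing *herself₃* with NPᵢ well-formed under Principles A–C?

*herself* is an anaphor, so Principle A applies: it must be bound in its binding domain.
Binding domain of *herself₃*: the embedded TP, whose subject is Bianca₂.
*Farida₁* c-commands the anaphor but is outside its binding domain → cannot satisfy Principle A.
*Bianca₂* c-commands the anaphor within its binding domain → licit binder.

{2}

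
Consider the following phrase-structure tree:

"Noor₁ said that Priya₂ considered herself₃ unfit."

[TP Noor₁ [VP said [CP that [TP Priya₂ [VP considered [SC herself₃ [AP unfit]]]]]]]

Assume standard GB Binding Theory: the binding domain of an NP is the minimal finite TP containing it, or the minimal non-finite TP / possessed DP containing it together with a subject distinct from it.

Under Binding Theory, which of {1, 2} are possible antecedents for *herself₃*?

*herself* is an anaphor, so Principle A applies: it must be bound in its binding domain.
Binding domain of *herself₃*: the embedded TP, whose subject is Priya₂.
*Noor₁* c-commands the anaphor but is outside its binding domain → cannot satisfy Principle A.
*Priya₂* c-commands the anaphor within its binding domain → licit binder.

{2}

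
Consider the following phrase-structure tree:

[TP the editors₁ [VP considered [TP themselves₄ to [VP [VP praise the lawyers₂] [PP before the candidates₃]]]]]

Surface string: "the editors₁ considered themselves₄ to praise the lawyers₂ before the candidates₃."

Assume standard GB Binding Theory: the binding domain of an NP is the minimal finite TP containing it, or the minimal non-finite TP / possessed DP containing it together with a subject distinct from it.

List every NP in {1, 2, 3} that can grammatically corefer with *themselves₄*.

*themselves* is an anaphor, so Principle A applies: it must be bound in its binding domain.
Binding domain of *themselves₄*: the matrix TP, whose subject is the editors₁.
*the editors₁* c-commands the anaphor within its binding domain → licit binder.
*the lawyers₂* does not c-command the anaphor → cannot bind it.
*the candidates₃* does not c-command the anaphor → cannot bind it.

{1}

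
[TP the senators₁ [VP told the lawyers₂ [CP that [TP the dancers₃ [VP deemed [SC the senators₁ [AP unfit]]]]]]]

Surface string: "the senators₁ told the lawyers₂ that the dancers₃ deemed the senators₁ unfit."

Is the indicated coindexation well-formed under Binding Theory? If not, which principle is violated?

The two coindexed NPs are *the senators₁* (the higher occurrence) and *the senators₁* (the lower occurrence).
*the senators₁* (the lower occurrence) is an R-expression. Principle C requires it to be free everywhere.
*the senators₁* (the higher occurrence) c-commands it and carries the same index.
The R-expression is bound → Principle C violation.

Principle C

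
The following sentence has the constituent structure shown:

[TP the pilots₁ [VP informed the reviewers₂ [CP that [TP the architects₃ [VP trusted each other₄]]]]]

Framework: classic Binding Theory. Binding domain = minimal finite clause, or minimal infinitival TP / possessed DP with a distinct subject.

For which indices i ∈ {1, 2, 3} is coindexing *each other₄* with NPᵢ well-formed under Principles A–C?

{3}

*each other* is an anaphor, so Principle A applies: it must be bound in its binding domain.
Binding domain of *each other₄*: the embedded TP, whose subject is the architects₃.
*the pilots₁* c-commands the anaphor but is outside its binding domain → cannot satisfy Principle A.
*the reviewers₂* c-commands the anaphor but is outside its binding domain → cannot satisfy Principle A.
*the architects₃* c-commands the anaphor within its binding domain → licit binder.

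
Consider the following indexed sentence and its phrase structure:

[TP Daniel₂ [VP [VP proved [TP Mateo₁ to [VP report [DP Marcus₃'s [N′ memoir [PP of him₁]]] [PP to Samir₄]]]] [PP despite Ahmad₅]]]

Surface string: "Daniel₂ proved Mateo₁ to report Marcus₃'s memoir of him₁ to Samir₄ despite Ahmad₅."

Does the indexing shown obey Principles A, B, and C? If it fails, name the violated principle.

The two coindexed NPs are *Mateo₁* and *him₁*.
*him₁* is a pronoun; its binding domain is the possessed DP, whose subject is Marcus₃. Within that domain it is c-commanded only by *Marcus₃*, which carries a different index — the pronoun is free locally, so Principle B holds.
*Mateo₁* is an R-expression; *him₁* does not c-command it, and no other NP shares its index, so Principle C is satisfied.
All principles are respected.

grammatical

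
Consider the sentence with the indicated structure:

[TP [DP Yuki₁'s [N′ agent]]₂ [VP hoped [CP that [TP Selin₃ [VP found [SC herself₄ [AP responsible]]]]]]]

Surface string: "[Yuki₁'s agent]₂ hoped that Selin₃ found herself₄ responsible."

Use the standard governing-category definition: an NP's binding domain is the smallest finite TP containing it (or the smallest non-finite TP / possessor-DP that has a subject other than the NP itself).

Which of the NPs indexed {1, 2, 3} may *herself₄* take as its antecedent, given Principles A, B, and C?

{3}

*herself* is an anaphor, so Principle A applies: it must be bound in its binding domain.
Binding domain of *herself₄*: the embedded TP, whose subject is Selin₃.
*Yuki₁* does not c-command the anaphor → cannot bind it.
*[Yuki₁'s agent]₂* c-commands the anaphor but is outside its binding domain → cannot satisfy Principle A.
*Selin₃* c-commands the anaphor within its binding domain → licit binder.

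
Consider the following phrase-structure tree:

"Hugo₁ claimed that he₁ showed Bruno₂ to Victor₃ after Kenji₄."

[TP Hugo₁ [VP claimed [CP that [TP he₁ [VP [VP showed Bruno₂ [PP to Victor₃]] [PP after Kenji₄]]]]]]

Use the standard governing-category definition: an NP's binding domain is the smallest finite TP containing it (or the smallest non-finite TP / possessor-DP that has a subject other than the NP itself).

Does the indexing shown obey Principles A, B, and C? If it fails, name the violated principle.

grammatical

The two coindexed NPs are *Hugo₁* and *he₁*.
*he₁* is a pronoun; nothing c-commands it within its binding domain (the embedded TP.), so Principle B holds trivially.
*Hugo₁* is an R-expression; *he₁* does not c-command it, and no other NP shares its index, so Principle C is satisfied.
All principles are respected.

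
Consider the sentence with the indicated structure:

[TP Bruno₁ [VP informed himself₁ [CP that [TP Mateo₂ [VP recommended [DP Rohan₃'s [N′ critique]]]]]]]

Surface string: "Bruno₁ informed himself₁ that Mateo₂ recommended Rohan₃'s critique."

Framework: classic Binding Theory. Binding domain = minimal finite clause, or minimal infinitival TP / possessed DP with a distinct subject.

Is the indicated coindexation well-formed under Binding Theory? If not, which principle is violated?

The two coindexed NPs are *Bruno₁* and *himself₁*.
*himself₁* is an anaphor; its binding domain is the matrix TP, whose subject is Bruno₁. *Bruno₁* c-commands it within that domain and shares its index, so Principle A is satisfied.
*Bruno₁* is an R-expression; *himself₁* does not c-command it, and no other NP shares its index, so Principle C is satisfied.
All principles are respected.

grammatical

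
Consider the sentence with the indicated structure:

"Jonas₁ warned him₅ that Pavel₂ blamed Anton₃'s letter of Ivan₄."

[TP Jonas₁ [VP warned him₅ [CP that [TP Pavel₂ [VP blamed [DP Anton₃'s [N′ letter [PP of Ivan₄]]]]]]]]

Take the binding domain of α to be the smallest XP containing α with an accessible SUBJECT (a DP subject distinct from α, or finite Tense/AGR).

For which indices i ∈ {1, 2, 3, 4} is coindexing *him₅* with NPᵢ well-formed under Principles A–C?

*him* is a pronoun, so Principle B applies: it must be free in its binding domain.
Binding domain of *him₅*: the matrix TP, whose subject is Jonas₁.
*Jonas₁* c-commands the pronoun within its binding domain → coindexation would violate Principle B.
*Pavel₂*: the pronoun c-commands this R-expression → coindexation would violate Principle C on *Pavel₂*.
*Anton₃*: the pronoun c-commands this R-expression → coindexation would violate Principle C on *Anton₃*.
*Ivan₄*: the pronoun c-commands this R-expression → coindexation would violate Principle C on *Ivan₄*.

none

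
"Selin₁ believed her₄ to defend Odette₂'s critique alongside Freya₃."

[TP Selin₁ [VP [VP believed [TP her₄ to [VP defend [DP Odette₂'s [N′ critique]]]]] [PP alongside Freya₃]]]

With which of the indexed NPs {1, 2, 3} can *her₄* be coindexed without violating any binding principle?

{3}

*her* is a pronoun, so Principle B applies: it must be free in its binding domain.
Binding domain of *her₄*: the matrix TP, whose subject is Selin₁.
*Selin₁* c-commands the pronoun within its binding domain → coindexation would violate Principle B.
*Odette₂*: the pronoun c-commands this R-expression → coindexation would violate Principle C on *Odette₂*.
*Freya₃* and the pronoun do not c-command one another → neither Principle B nor Principle C is at stake; coindexation permitted.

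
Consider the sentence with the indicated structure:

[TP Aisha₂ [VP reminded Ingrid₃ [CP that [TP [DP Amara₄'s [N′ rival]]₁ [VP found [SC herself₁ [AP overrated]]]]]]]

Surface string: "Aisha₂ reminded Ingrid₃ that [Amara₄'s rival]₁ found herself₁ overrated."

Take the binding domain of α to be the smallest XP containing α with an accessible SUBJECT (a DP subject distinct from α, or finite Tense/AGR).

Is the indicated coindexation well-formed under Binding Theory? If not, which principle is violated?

The two coindexed NPs are *[Amara₄'s rival]₁* and *herself₁*.
*herself₁* is an anaphor; its binding domain is the embedded TP, whose subject is [Amara₄'s rival]₁. *[Amara₄'s rival]₁* c-commands it within that domain and shares its index, so Principle A is satisfied.
*[Amara₄'s rival]₁* is an R-expression; *herself₁* does not c-command it, and no other NP shares its index, so Principle C is satisfied.
All principles are respected.

grammatical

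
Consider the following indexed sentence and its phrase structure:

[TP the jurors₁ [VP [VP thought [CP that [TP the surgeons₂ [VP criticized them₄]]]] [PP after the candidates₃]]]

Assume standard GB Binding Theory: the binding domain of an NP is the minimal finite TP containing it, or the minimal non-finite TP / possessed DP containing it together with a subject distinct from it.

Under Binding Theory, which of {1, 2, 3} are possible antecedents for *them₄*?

{1, 3}

*them* is a pronoun, so Principle B applies: it must be free in its binding domain.
Binding domain of *them₄*: the embedded TP, whose subject is the surgeons₂.
*the jurors₁* c-commands the pronoun but from outside its binding domain, and is not c-commanded by it → coindexation permitted.
*the surgeons₂* c-commands the pronoun within its binding domain → coindexation would violate Principle B.
*the candidates₃* and the pronoun do not c-command one another → neither Principle B nor Principle C is at stake; coindexation permitted.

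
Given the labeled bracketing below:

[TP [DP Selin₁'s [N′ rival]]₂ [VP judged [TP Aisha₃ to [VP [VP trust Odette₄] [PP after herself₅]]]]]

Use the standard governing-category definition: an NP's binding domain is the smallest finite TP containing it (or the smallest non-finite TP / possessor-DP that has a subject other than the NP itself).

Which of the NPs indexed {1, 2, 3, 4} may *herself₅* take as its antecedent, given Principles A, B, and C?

*herself* is an anaphor, so Principle A applies: it must be bound in its binding domain.
Binding domain of *herself₅*: the embedded TP, whose subject is Aisha₃.
*Selin₁* does not c-command the anaphor → cannot bind it.
*[Selin₁'s rival]₂* c-commands the anaphor but is outside its binding domain → cannot satisfy Principle A.
*Aisha₃* c-commands the anaphor within its binding domain → licit binder.
*Odette₄* does not c-command the anaphor → cannot bind it.

{3}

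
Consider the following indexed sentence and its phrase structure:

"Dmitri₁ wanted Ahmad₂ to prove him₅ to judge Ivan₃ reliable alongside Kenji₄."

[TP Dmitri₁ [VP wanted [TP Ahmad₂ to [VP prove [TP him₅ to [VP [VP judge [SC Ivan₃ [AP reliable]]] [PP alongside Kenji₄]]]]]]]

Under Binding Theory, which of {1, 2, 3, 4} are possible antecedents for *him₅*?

{1}

*him* is a pronoun, so Principle B applies: it must be free in its binding domain.
Binding domain of *him₅*: the embedded TP, whose subject is Ahmad₂.
*Dmitri₁* c-commands the pronoun but from outside its binding domain, and is not c-commanded by it → coindexation permitted.
*Ahmad₂* c-commands the pronoun within its binding domain → coindexation would violate Principle B.
*Ivan₃*: the pronoun c-commands this R-expression → coindexation would violate Principle C on *Ivan₃*.
*Kenji₄*: the pronoun c-commands this R-expression → coindexation would violate Principle C on *Kenji₄*.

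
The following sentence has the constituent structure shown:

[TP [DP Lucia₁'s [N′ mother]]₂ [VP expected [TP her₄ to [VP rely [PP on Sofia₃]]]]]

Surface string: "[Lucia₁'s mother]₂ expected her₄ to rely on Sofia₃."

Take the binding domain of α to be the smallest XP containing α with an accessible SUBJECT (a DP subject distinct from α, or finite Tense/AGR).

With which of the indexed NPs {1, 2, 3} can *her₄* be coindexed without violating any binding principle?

*her* is a pronoun, so Principle B applies: it must be free in its binding domain.
Binding domain of *her₄*: the matrix TP, whose subject is [Lucia₁'s mother]₂.
*Lucia₁* and the pronoun do not c-command one another → neither Principle B nor Principle C is at stake; coindexation permitted.
*[Lucia₁'s mother]₂* c-commands the pronoun within its binding domain → coindexation would violate Principle B.
*Sofia₃*: the pronoun c-commands this R-expression → coindexation would violate Principle C on *Sofia₃*.

{1}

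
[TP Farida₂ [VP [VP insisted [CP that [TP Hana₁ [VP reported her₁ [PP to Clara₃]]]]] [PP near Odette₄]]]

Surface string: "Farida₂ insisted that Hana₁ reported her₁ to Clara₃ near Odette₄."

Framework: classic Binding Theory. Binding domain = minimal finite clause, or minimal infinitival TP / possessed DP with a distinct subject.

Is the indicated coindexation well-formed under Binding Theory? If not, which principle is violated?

The two coindexed NPs are *Hana₁* and *her₁*.
*her₁* is a pronoun. Its binding domain is the embedded TP, whose subject is Hana₁.
*Hana₁* c-commands it within that domain and carries the same index.
The pronoun is locally bound → Principle B violation.

Principle B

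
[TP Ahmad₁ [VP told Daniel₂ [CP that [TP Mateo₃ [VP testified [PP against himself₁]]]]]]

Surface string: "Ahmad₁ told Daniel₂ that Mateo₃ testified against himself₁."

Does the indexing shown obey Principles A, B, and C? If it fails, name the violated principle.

The two coindexed NPs are *Ahmad₁* and *himself₁*.
*himself₁* is an anaphor. Principle A requires it to be bound within its binding domain — the embedded TP, whose subject is Mateo₃.
Within that domain it is c-commanded by *Mateo₃*, which does not share its index.
*Ahmad₁* does c-command the anaphor, but from outside its binding domain.
The anaphor is unbound in its domain → Principle A violation.

Principle A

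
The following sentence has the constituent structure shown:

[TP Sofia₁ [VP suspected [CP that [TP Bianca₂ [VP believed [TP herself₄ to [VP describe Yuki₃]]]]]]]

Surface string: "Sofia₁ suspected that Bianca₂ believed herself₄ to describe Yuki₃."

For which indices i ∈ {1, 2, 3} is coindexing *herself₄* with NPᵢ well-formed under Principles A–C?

*herself* is an anaphor, so Principle A applies: it must be bound in its binding domain.
Binding domain of *herself₄*: the embedded TP, whose subject is Bianca₂.
*Sofia₁* c-commands the anaphor but is outside its binding domain → cannot satisfy Principle A.
*Bianca₂* c-commands the anaphor within its binding domain → licit binder.
*Yuki₃* does not c-command the anaphor → cannot bind it.

{2}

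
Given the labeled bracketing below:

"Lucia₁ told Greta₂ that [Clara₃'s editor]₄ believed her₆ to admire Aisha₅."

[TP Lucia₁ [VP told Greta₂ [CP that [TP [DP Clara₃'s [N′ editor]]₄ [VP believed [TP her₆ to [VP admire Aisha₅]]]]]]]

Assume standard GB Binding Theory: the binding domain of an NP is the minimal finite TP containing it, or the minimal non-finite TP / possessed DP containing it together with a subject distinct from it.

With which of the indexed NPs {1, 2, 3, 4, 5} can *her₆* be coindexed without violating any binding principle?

{1, 2, 3}

*her* is a pronoun, so Principle B applies: it must be free in its binding domain.
Binding domain of *her₆*: the embedded TP, whose subject is [Clara₃'s editor]₄.
*Lucia₁* c-commands the pronoun but from outside its binding domain, and is not c-commanded by it → coindexation permitted.
*Greta₂* c-commands the pronoun but from outside its binding domain, and is not c-commanded by it → coindexation permitted.
*Clara₃* and the pronoun do not c-command one another → neither Principle B nor Principle C is at stake; coindexation permitted.
*[Clara₃'s editor]₄* c-commands the pronoun within its binding domain → coindexation would violate Principle B.
*Aisha₅*: the pronoun c-commands this R-expression → coindexation would violate Principle C on *Aisha₅*.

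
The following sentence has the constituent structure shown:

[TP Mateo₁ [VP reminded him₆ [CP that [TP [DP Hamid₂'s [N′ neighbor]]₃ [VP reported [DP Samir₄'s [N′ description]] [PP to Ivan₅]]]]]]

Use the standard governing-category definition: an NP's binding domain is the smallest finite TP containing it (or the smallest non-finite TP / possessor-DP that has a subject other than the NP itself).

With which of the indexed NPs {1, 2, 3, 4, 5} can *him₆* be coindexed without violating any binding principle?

none

*him* is a pronoun, so Principle B applies: it must be free in its binding domain.
Binding domain of *him₆*: the matrix TP, whose subject is Mateo₁.
*Mateo₁* c-commands the pronoun within its binding domain → coindexation would violate Principle B.
*Hamid₂*: the pronoun c-commands this R-expression → coindexation would violate Principle C on *Hamid₂*.
*[Hamid₂'s neighbor]₃*: the pronoun c-commands this R-expression → coindexation would violate Principle C on *[Hamid₂'s neighbor]₃*.
*Samir₄*: the pronoun c-commands this R-expression → coindexation would violate Principle C on *Samir₄*.
*Ivan₅*: the pronoun c-commands this R-expression → coindexation would violate Principle C on *Ivan₅*.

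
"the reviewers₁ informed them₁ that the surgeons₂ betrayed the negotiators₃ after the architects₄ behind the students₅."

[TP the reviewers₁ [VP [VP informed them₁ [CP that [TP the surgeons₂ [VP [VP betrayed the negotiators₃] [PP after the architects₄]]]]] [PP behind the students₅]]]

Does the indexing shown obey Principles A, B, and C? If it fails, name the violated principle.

Principle B

The two coindexed NPs are *the reviewers₁* and *them₁*.
*them₁* is a pronoun. Its binding domain is the matrix TP, whose subject is the reviewers₁.
*the reviewers₁* c-commands it within that domain and carries the same index.
The pronoun is locally bound → Principle B violation.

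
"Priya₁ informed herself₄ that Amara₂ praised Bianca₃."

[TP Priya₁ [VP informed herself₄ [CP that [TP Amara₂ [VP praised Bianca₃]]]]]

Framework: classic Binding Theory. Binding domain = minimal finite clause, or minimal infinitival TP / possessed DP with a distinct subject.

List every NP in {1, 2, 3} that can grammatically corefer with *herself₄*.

*herself* is an anaphor, so Principle A applies: it must be bound in its binding domain.
Binding domain of *herself₄*: the matrix TP, whose subject is Priya₁.
*Priya₁* c-commands the anaphor within its binding domain → licit binder.
*Amara₂* does not c-command the anaphor → cannot bind it.
*Bianca₃* does not c-command the anaphor → cannot bind it.

{1}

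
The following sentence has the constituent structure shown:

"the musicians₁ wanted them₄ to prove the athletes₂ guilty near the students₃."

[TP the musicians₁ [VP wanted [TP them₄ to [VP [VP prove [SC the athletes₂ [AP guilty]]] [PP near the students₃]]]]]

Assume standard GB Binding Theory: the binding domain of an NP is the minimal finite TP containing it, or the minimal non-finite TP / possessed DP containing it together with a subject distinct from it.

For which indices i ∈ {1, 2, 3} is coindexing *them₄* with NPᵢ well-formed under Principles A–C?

*them* is a pronoun, so Principle B applies: it must be free in its binding domain.
Binding domain of *them₄*: the matrix TP, whose subject is the musicians₁.
*the musicians₁* c-commands the pronoun within its binding domain → coindexation would violate Principle B.
*the athletes₂*: the pronoun c-commands this R-expression → coindexation would violate Principle C on *the athletes₂*.
*the students₃*: the pronoun c-commands this R-expression → coindexation would violate Principle C on *the students₃*.

none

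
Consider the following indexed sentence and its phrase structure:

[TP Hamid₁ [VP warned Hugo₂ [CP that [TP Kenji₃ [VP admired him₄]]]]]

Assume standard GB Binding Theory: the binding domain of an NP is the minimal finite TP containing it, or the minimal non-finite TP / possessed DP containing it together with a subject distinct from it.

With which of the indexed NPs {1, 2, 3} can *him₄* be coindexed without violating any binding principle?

*him* is a pronoun, so Principle B applies: it must be free in its binding domain.
Binding domain of *him₄*: the embedded TP, whose subject is Kenji₃.
*Hamid₁* c-commands the pronoun but from outside its binding domain, and is not c-commanded by it → coindexation permitted.
*Hugo₂* c-commands the pronoun but from outside its binding domain, and is not c-commanded by it → coindexation permitted.
*Kenji₃* c-commands the pronoun within its binding domain → coindexation would violate Principle B.

{1, 2}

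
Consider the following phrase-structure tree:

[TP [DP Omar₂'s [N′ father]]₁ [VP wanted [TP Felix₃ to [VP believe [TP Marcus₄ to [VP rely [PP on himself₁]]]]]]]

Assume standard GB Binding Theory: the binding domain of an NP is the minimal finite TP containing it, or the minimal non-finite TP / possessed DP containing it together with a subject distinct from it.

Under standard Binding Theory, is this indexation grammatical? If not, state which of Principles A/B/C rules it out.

Principle A

The two coindexed NPs are *[Omar₂'s father]₁* and *himself₁*.
*himself₁* is an anaphor. Principle A requires it to be bound within its binding domain — the embedded TP, whose subject is Marcus₄.
Within that domain it is c-commanded by *Marcus₄*, which does not share its index.
*[Omar₂'s father]₁* does c-command the anaphor, but from outside its binding domain.
The anaphor is unbound in its domain → Principle A violation.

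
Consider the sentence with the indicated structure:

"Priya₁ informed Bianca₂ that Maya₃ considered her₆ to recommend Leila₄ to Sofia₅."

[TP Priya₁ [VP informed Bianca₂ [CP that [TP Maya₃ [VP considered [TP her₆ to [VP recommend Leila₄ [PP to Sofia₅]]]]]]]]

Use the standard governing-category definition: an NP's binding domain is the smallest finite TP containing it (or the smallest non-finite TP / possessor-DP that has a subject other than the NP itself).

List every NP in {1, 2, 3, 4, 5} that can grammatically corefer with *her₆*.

{1, 2}

*her* is a pronoun, so Principle B applies: it must be free in its binding domain.
Binding domain of *her₆*: the embedded TP, whose subject is Maya₃.
*Priya₁* c-commands the pronoun but from outside its binding domain, and is not c-commanded by it → coindexation permitted.
*Bianca₂* c-commands the pronoun but from outside its binding domain, and is not c-commanded by it → coindexation permitted.
*Maya₃* c-commands the pronoun within its binding domain → coindexation would violate Principle B.
*Leila₄*: the pronoun c-commands this R-expression → coindexation would violate Principle C on *Leila₄*.
*Sofia₅*: the pronoun c-commands this R-expression → coindexation would violate Principle C on *Sofia₅*.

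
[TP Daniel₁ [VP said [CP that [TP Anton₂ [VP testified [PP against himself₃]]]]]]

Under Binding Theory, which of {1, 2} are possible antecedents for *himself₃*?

*himself* is an anaphor, so Principle A applies: it must be bound in its binding domain.
Binding domain of *himself₃*: the embedded TP, whose subject is Anton₂.
*Daniel₁* c-commands the anaphor but is outside its binding domain → cannot satisfy Principle A.
*Anton₂* c-commands the anaphor within its binding domain → licit binder.

{2}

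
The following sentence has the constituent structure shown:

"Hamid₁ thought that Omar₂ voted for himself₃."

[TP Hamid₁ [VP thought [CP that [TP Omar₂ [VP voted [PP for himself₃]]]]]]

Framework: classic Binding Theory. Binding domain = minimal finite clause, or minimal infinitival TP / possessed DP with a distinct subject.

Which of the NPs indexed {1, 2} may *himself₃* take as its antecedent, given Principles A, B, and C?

{2}

*himself* is an anaphor, so Principle A applies: it must be bound in its binding domain.
Binding domain of *himself₃*: the embedded TP, whose subject is Omar₂.
*Hamid₁* c-commands the anaphor but is outside its binding domain → cannot satisfy Principle A.
*Omar₂* c-commands the anaphor within its binding domain → licit binder.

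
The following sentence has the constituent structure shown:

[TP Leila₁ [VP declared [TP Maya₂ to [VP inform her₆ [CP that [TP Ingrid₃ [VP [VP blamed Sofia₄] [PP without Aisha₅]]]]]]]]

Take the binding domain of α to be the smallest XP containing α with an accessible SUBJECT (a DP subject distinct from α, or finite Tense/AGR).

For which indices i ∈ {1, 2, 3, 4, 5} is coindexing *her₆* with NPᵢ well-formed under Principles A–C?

{1}

*her* is a pronoun, so Principle B applies: it must be free in its binding domain.
Binding domain of *her₆*: the embedded TP, whose subject is Maya₂.
*Leila₁* c-commands the pronoun but from outside its binding domain, and is not c-commanded by it → coindexation permitted.
*Maya₂* c-commands the pronoun within its binding domain → coindexation would violate Principle B.
*Ingrid₃*: the pronoun c-commands this R-expression → coindexation would violate Principle C on *Ingrid₃*.
*Sofia₄*: the pronoun c-commands this R-expression → coindexation would violate Principle C on *Sofia₄*.
*Aisha₅*: the pronoun c-commands this R-expression → coindexation would violate Principle C on *Aisha₅*.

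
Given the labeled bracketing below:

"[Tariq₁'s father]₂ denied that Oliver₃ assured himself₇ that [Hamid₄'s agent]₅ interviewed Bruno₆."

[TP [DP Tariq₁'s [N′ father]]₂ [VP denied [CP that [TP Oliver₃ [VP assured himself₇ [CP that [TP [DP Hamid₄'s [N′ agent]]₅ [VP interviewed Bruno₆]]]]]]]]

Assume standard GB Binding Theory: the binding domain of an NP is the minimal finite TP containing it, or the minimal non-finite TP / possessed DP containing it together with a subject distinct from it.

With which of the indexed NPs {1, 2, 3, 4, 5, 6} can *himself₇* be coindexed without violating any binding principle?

{3}

*himself* is an anaphor, so Principle A applies: it must be bound in its binding domain.
Binding domain of *himself₇*: the embedded TP, whose subject is Oliver₃.
*Tariq₁* does not c-command the anaphor → cannot bind it.
*[Tariq₁'s father]₂* c-commands the anaphor but is outside its binding domain → cannot satisfy Principle A.
*Oliver₃* c-commands the anaphor within its binding domain → licit binder.
*Hamid₄* does not c-command the anaphor → cannot bind it.
*[Hamid₄'s agent]₅* does not c-command the anaphor → cannot bind it.
*Bruno₆* does not c-command the anaphor → cannot bind it.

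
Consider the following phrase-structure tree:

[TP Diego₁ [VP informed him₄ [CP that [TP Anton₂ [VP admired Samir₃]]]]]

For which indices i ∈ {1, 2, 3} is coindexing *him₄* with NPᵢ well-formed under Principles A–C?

*him* is a pronoun, so Principle B applies: it must be free in its binding domain.
Binding domain of *him₄*: the matrix TP, whose subject is Diego₁.
*Diego₁* c-commands the pronoun within its binding domain → coindexation would violate Principle B.
*Anton₂*: the pronoun c-commands this R-expression → coindexation would violate Principle C on *Anton₂*.
*Samir₃*: the pronoun c-commands this R-expression → coindexation would violate Principle C on *Samir₃*.

none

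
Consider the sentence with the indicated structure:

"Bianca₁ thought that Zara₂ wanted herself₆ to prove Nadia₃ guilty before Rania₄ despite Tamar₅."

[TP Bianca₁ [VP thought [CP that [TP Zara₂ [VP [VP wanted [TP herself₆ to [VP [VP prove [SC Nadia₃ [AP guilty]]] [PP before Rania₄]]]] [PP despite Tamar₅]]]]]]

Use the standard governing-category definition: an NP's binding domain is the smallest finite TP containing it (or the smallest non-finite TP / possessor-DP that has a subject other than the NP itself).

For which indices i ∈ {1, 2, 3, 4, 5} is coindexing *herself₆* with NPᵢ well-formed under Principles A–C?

*herself* is an anaphor, so Principle A applies: it must be bound in its binding domain.
Binding domain of *herself₆*: the embedded TP, whose subject is Zara₂.
*Bianca₁* c-commands the anaphor but is outside its binding domain → cannot satisfy Principle A.
*Zara₂* c-commands the anaphor within its binding domain → licit binder.
*Nadia₃* does not c-command the anaphor → cannot bind it.
*Rania₄* does not c-command the anaphor → cannot bind it.
*Tamar₅* does not c-command the anaphor → cannot bind it.

{2}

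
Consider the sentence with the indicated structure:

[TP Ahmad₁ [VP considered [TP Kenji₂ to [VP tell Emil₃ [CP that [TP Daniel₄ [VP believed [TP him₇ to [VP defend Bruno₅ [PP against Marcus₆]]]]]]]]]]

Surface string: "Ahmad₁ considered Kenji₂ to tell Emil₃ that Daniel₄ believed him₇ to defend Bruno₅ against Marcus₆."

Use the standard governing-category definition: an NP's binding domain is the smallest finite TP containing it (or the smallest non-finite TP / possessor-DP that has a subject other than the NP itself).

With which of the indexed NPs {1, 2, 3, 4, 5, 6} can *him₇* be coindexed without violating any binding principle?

*him* is a pronoun, so Principle B applies: it must be free in its binding domain.
Binding domain of *him₇*: the embedded TP, whose subject is Daniel₄.
*Ahmad₁* c-commands the pronoun but from outside its binding domain, and is not c-commanded by it → coindexation permitted.
*Kenji₂* c-commands the pronoun but from outside its binding domain, and is not c-commanded by it → coindexation permitted.
*Emil₃* c-commands the pronoun but from outside its binding domain, and is not c-commanded by it → coindexation permitted.
*Daniel₄* c-commands the pronoun within its binding domain → coindexation would violate Principle B.
*Bruno₅*: the pronoun c-commands this R-expression → coindexation would violate Principle C on *Bruno₅*.
*Marcus₆*: the pronoun c-commands this R-expression → coindexation would violate Principle C on *Marcus₆*.

{1, 2, 3}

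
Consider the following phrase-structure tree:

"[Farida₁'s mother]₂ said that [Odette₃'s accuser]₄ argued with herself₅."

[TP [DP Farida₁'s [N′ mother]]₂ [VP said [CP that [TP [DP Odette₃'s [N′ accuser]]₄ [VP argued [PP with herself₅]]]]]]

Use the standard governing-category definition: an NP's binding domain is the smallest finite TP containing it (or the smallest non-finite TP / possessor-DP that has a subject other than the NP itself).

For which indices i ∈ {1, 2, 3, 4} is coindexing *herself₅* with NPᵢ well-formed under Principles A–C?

{4}

*herself* is an anaphor, so Principle A applies: it must be bound in its binding domain.
Binding domain of *herself₅*: the embedded TP, whose subject is [Odette₃'s accuser]₄.
*Farida₁* does not c-command the anaphor → cannot bind it.
*[Farida₁'s mother]₂* c-commands the anaphor but is outside its binding domain → cannot satisfy Principle A.
*Odette₃* does not c-command the anaphor → cannot bind it.
*[Odette₃'s accuser]₄* c-commands the anaphor within its binding domain → licit binder.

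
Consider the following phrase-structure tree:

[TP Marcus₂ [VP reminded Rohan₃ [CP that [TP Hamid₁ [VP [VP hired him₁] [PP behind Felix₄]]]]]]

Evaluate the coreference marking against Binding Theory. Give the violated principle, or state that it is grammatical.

Principle B

The two coindexed NPs are *Hamid₁* and *him₁*.
*him₁* is a pronoun. Its binding domain is the embedded TP, whose subject is Hamid₁.
*Hamid₁* c-commands it within that domain and carries the same index.
The pronoun is locally bound → Principle B violation.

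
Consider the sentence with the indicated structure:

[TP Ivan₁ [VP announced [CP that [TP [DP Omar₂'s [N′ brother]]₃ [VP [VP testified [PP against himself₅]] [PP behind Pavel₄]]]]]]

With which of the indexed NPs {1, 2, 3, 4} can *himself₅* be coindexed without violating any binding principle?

*himself* is an anaphor, so Principle A applies: it must be bound in its binding domain.
Binding domain of *himself₅*: the embedded TP, whose subject is [Omar₂'s brother]₃.
*Ivan₁* c-commands the anaphor but is outside its binding domain → cannot satisfy Principle A.
*Omar₂* does not c-command the anaphor → cannot bind it.
*[Omar₂'s brother]₃* c-commands the anaphor within its binding domain → licit binder.
*Pavel₄* does not c-command the anaphor → cannot bind it.

{3}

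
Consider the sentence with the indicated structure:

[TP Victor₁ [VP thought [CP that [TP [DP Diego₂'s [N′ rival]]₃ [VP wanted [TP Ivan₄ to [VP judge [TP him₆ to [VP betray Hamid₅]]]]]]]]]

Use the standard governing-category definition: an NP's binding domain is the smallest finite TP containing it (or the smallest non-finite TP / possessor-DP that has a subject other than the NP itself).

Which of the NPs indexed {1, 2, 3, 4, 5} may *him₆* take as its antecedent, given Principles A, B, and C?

*him* is a pronoun, so Principle B applies: it must be free in its binding domain.
Binding domain of *him₆*: the embedded TP, whose subject is Ivan₄.
*Victor₁* c-commands the pronoun but from outside its binding domain, and is not c-commanded by it → coindexation permitted.
*Diego₂* and the pronoun do not c-command one another → neither Principle B nor Principle C is at stake; coindexation permitted.
*[Diego₂'s rival]₃* c-commands the pronoun but from outside its binding domain, and is not c-commanded by it → coindexation permitted.
*Ivan₄* c-commands the pronoun within its binding domain → coindexation would violate Principle B.
*Hamid₅*: the pronoun c-commands this R-expression → coindexation would violate Principle C on *Hamid₅*.

{1, 2, 3}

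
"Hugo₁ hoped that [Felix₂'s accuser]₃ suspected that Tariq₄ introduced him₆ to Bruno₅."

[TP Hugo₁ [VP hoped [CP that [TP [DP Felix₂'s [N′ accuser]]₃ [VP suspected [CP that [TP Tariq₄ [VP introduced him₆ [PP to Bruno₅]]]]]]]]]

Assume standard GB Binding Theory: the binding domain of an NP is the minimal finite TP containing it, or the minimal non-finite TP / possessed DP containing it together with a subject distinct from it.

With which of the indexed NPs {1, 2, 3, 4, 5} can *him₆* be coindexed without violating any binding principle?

*him* is a pronoun, so Principle B applies: it must be free in its binding domain.
Binding domain of *him₆*: the embedded TP, whose subject is Tariq₄.
*Hugo₁* c-commands the pronoun but from outside its binding domain, and is not c-commanded by it → coindexation permitted.
*Felix₂* and the pronoun do not c-command one another → neither Principle B nor Principle C is at stake; coindexation permitted.
*[Felix₂'s accuser]₃* c-commands the pronoun but from outside its binding domain, and is not c-commanded by it → coindexation permitted.
*Tariq₄* c-commands the pronoun within its binding domain → coindexation would violate Principle B.
*Bruno₅*: the pronoun c-commands this R-expression → coindexation would violate Principle C on *Bruno₅*.

{1, 2, 3}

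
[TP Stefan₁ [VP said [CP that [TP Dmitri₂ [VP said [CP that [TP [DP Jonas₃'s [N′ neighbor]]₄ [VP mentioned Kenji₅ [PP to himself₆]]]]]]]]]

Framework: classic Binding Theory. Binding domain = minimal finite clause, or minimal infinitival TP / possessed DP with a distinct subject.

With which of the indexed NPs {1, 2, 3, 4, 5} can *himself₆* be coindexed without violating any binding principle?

*himself* is an anaphor, so Principle A applies: it must be bound in its binding domain.
Binding domain of *himself₆*: the embedded TP, whose subject is [Jonas₃'s neighbor]₄.
*Stefan₁* c-commands the anaphor but is outside its binding domain → cannot satisfy Principle A.
*Dmitri₂* c-commands the anaphor but is outside its binding domain → cannot satisfy Principle A.
*Jonas₃* does not c-command the anaphor → cannot bind it.
*[Jonas₃'s neighbor]₄* c-commands the anaphor within its binding domain → licit binder.
*Kenji₅* c-commands the anaphor within its binding domain → licit binder.

{4, 5}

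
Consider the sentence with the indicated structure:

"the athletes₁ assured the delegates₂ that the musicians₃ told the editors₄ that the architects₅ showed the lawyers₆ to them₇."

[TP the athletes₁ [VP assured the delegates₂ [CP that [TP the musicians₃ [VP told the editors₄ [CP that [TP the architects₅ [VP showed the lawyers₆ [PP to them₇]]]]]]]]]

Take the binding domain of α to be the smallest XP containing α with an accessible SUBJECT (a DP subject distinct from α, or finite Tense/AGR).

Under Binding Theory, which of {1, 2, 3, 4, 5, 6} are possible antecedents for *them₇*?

*them* is a pronoun, so Principle B applies: it must be free in its binding domain.
Binding domain of *them₇*: the embedded TP, whose subject is the architects₅.
*the athletes₁* c-commands the pronoun but from outside its binding domain, and is not c-commanded by it → coindexation permitted.
*the delegates₂* c-commands the pronoun but from outside its binding domain, and is not c-commanded by it → coindexation permitted.
*the musicians₃* c-commands the pronoun but from outside its binding domain, and is not c-commanded by it → coindexation permitted.
*the editors₄* c-commands the pronoun but from outside its binding domain, and is not c-commanded by it → coindexation permitted.
*the architects₅* c-commands the pronoun within its binding domain → coindexation would violate Principle B.
*the lawyers₆* c-commands the pronoun within its binding domain → coindexation would violate Principle B.

{1, 2, 3, 4}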